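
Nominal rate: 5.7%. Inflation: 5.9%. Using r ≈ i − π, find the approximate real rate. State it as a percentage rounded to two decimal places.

r ≈ i − π = 5.7% − 5.9% = -0.20%.

-0.20%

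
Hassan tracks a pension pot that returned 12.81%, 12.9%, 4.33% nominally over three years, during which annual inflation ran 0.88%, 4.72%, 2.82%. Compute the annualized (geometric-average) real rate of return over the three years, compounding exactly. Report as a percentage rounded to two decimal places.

Compound the nominal returns: 1.1281 × 1.1290 × 1.0433 = 1.32877286.
Compound inflation: 1.0088 × 1.0472 × 1.0282 = 1.08620627.
Deflate: 1.32877286 / 1.08620627 = 1.22331540.
Annualized real rate = 1.22331540^(1/3) − 1 = 6.9497% → 6.95%.

6.95%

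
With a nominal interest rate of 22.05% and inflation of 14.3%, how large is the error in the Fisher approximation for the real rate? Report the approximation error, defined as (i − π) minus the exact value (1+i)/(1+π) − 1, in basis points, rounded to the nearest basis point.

Approximate: r ≈ 22.050% − 14.300% = 7.7500%
Exact: (1 + 0.2205)/(1 + 0.1430) − 1 = 6.7804%
Error = 7.7500% − 6.7804% = 0.9696% → 97 basis points.

97 basis points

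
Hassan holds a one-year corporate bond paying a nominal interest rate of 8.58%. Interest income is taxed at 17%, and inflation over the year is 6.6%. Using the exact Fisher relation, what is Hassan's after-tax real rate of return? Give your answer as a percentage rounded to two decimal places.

After-tax nominal return = 8.58% × (1 − 0.17) = 7.1214%.
1 + r = 1.071214 / 1.06600 = 1.004891
After-tax real rate = 1.004891 − 1 → 0.49%.

0.49%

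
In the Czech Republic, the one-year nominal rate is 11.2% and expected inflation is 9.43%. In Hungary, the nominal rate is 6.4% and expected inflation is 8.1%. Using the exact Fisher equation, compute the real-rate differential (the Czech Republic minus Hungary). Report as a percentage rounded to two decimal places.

The Czech Republic: (1 + 0.1120)/(1 + 0.0943) − 1 = 1.6175%
Hungary: (1 + 0.0640)/(1 + 0.0810) − 1 = -1.5726%
Differential = 1.6175% − (-1.5726%) = 3.1901% → 3.19%.

3.19%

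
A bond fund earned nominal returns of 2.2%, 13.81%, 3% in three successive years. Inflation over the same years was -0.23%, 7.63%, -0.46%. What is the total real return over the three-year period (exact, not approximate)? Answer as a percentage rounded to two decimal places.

Compound the nominal returns: 1.0220 × 1.1381 × 1.0300 = 1.198032.
Compound inflation: 0.9977 × 1.0763 × 0.9954 = 1.068885.
Deflate: 1.198032 / 1.068885 = 1.120824.
Total real return = 1.120824 − 1 → 12.08%.

12.08%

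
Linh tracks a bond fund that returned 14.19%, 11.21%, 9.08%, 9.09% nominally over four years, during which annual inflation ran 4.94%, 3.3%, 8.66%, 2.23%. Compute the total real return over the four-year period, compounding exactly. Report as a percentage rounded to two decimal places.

25.49%

Nominal growth factor = 1.1419 × 1.1121 × 1.0908 × 1.0909 = 1.511131
Price-level growth factor = 1.0494 × 1.0330 × 1.0866 × 1.0223 = 1.204175
Real growth factor = 1.511131 / 1.204175 = 1.254910
Total real return = 1.254910 − 1 → 25.49%.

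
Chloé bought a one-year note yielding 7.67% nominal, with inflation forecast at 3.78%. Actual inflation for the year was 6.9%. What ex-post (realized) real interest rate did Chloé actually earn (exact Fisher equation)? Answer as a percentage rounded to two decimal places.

0.72%

Ex-post: (1 + 0.0767)/(1 + 0.0690) − 1 = 0.7203%
So the realized real rate is 0.72%.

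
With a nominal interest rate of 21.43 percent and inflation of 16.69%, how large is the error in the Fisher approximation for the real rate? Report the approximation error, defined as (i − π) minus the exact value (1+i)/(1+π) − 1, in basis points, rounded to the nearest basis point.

68 basis points

Approximate: r ≈ 21.430% − 16.690% = 4.7400%
Exact: (1 + 0.2143)/(1 + 0.1669) − 1 = 4.0620%
Error = 4.7400% − 4.0620% = 0.6780% → 68 basis points.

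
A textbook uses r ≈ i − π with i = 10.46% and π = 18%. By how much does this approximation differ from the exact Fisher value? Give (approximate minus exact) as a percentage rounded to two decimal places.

-1.15%

Approximate: r ≈ 10.460% − 18.000% = -7.5400%
Exact: (1 + 0.1046)/(1 + 0.1800) − 1 = -6.3898%
Error = -7.5400% − (-6.3898%) = -1.1502% → -1.15%.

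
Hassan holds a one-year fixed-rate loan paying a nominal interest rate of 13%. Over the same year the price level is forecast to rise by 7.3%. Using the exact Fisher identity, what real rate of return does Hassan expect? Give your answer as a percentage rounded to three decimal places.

5.312%

1 + r = 1.13000 / 1.07300 = 1.053122
r = 1.053122 − 1 = 5.3122%, i.e. 5.312%.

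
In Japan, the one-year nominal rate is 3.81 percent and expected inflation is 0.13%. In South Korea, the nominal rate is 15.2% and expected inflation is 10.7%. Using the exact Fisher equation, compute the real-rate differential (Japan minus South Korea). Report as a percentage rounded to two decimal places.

-0.39%

Japan: (1 + 0.0381)/(1 + 0.0013) − 1 = 3.6752%
South Korea: (1 + 0.1520)/(1 + 0.1070) − 1 = 4.0650%
Differential = 3.6752% − 4.0650% = -0.3898% → -0.39%.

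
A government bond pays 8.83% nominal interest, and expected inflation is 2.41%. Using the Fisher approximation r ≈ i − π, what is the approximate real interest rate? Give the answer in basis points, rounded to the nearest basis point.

r ≈ i − π = 8.83% − 2.41% = 642 basis points.

642 basis points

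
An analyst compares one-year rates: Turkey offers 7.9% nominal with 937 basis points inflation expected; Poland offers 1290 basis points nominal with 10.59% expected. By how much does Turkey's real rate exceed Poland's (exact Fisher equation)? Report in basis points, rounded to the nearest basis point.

-343 basis points

Turkey: (1 + 0.0790)/(1 + 0.0937) − 1 = -1.3441%
Poland: (1 + 0.1290)/(1 + 0.1059) − 1 = 2.0888%
Differential = -1.3441% − 2.0888% = -3.4329% → -343 basis points.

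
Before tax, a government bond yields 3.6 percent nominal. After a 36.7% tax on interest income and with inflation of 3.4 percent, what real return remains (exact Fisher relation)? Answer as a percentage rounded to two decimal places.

-1.08%

After-tax nominal return = 3.6% × (1 − 0.367) = 2.2788%.
1 + r = 1.022788 / 1.03400 = 0.989157
After-tax real rate = 0.989157 − 1 → -1.08%.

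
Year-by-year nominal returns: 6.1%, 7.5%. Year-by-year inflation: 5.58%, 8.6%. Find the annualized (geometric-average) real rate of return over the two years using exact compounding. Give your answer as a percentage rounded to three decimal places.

-0.263%

Compound the nominal returns: 1.0610 × 1.0750 = 1.14057500.
Compound inflation: 1.0558 × 1.0860 = 1.14659880.
Deflate: 1.14057500 / 1.14659880 = 0.99474638.
Annualized real rate = 0.99474638^(1/2) − 1 = -0.2630% → -0.263%.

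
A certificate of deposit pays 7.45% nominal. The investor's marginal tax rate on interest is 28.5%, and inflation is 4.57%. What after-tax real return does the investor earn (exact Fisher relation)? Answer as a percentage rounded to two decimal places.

0.72%

After-tax nominal return = 7.45% × (1 − 0.285) = 5.32675%.
1 + r = 1.0532675 / 1.04570 = 1.007237
After-tax real rate = 1.007237 − 1 → 0.72%.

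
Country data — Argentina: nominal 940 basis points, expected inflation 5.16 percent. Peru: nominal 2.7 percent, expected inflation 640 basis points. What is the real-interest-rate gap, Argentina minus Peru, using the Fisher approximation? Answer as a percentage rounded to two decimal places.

Argentina: 9.4% − 5.16% = 4.240%
Peru: 2.7% − 6.4% = -3.700%
Differential = 7.940% → 7.94%.

7.94%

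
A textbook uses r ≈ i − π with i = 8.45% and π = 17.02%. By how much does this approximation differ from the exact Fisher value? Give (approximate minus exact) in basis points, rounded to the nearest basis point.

Approximate: r ≈ 8.450% − 17.020% = -8.5700%
Exact: (1 + 0.0845)/(1 + 0.1702) − 1 = -7.3235%
Error = -8.5700% − (-7.3235%) = -1.2465% → -125 basis points.

-125 basis points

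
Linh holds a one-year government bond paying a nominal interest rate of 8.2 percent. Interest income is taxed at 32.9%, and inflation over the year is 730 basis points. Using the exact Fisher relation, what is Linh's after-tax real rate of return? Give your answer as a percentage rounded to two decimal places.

-1.68%

After-tax nominal return = 8.2% × (1 − 0.329) = 5.5022%.
1 + r = 1.055022 / 1.07300 = 0.983245
After-tax real rate = 0.983245 − 1 → -1.68%.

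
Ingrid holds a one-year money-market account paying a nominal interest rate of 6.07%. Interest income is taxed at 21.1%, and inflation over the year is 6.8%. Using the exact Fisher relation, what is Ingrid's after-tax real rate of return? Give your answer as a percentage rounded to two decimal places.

-1.88%

After-tax nominal return = 6.07% × (1 − 0.211) = 4.78923%.
1 + r = 1.0478923 / 1.06800 = 0.981173
After-tax real rate = 0.981173 − 1 → -1.88%.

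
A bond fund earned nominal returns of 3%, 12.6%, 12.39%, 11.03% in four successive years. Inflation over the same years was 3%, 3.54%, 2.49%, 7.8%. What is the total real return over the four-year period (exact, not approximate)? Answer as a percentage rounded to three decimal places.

22.828%

Compound the nominal returns: 1.0300 × 1.1260 × 1.1239 × 1.1103 = 1.447250.
Compound inflation: 1.0300 × 1.0354 × 1.0249 × 1.0780 = 1.178272.
Deflate: 1.447250 / 1.178272 = 1.228282.
Total real return = 1.228282 − 1 → 22.828%.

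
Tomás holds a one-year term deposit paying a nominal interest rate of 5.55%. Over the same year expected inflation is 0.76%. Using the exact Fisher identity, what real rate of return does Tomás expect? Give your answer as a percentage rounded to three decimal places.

4.754%

1 + r = 1.05550 / 1.00760 = 1.047539
r = 1.047539 − 1 = 4.7539%, i.e. 4.754%.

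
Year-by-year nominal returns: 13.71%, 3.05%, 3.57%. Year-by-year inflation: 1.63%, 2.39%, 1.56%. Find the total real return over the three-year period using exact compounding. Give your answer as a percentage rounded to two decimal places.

14.84%

Nominal growth factor = 1.1371 × 1.0305 × 1.0357 = 1.213614
Price-level growth factor = 1.0163 × 1.0239 × 1.0156 = 1.056823
Real growth factor = 1.213614 / 1.056823 = 1.148361
Total real return = 1.148361 − 1 → 14.84%.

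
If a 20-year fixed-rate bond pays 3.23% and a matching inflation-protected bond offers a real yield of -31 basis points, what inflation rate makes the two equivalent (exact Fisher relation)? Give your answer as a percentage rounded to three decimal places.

(1 + π) = (1 + i)/(1 + r) = 1.03230 / 0.99690 = 1.035510
Break-even inflation = 1.035510 − 1 → 3.551%.

3.551%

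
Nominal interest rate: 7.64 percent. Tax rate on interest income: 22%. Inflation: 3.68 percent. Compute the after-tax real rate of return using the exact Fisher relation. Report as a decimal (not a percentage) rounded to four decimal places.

0.0220

After-tax nominal return = 7.64% × (1 − 0.22) = 5.9592%.
1 + r = 1.059592 / 1.03680 = 1.021983
After-tax real rate = 1.021983 − 1 → 0.0220.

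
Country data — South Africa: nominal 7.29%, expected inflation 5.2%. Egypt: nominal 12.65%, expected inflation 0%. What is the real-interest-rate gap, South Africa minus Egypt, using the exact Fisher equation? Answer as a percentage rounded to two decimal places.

-10.66%

South Africa: (1 + 0.0729)/(1 + 0.0520) − 1 = 1.9867%
Egypt: (1 + 0.1265)/(1 + 0.0000) − 1 = 12.6500%
Differential = 1.9867% − 12.6500% = -10.6633% → -10.66%.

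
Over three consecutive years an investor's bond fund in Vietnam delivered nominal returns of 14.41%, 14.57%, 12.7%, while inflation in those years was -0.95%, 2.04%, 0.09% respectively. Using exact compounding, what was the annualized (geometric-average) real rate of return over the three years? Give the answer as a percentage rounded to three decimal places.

13.453%

Nominal growth factor = 1.1441 × 1.1457 × 1.1270 = 1.47726638
Price-level growth factor = 0.9905 × 1.0204 × 1.0009 = 1.01161584
Real growth factor = 1.47726638 / 1.01161584 = 1.46030373
Annualized real rate = 1.46030373^(1/3) − 1 = 13.4526% → 13.453%.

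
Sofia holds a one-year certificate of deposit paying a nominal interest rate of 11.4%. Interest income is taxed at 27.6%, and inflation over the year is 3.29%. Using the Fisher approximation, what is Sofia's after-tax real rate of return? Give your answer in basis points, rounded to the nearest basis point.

After-tax nominal return = 11.4% × (1 − 0.276) = 8.2536%.
r ≈ 8.2536% − 3.29% → 496 basis points.

496 basis points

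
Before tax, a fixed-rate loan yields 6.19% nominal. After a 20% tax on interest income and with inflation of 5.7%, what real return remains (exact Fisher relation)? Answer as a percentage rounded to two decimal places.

After-tax nominal return = 6.19% × (1 − 0.2) = 4.9520%.
1 + r = 1.04952 / 1.05700 = 0.992923
After-tax real rate = 0.992923 − 1 → -0.71%.

-0.71%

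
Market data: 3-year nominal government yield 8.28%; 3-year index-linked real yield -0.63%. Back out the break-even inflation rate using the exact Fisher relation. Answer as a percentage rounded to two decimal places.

(1 + π) = (1 + i)/(1 + r) = 1.08280 / 0.99370 = 1.089665
Break-even inflation = 1.089665 − 1 → 8.97%.

8.97%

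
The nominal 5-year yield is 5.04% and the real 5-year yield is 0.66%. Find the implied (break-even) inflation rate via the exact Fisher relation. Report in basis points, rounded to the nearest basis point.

435 basis points

(1 + π) = (1 + i)/(1 + r) = 1.05040 / 1.00660 = 1.043513
Break-even inflation = 1.043513 − 1 → 435 basis points.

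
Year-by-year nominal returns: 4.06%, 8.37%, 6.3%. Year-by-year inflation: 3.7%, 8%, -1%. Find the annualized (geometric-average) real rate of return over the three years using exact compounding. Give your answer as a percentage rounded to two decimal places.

Compound the nominal returns: 1.0406 × 1.0837 × 1.0630 = 1.19874321.
Compound inflation: 1.0370 × 1.0800 × 0.9900 = 1.10876040.
Deflate: 1.19874321 / 1.10876040 = 1.08115622.
Annualized real rate = 1.08115622^(1/3) − 1 = 2.6352% → 2.64%.

2.64%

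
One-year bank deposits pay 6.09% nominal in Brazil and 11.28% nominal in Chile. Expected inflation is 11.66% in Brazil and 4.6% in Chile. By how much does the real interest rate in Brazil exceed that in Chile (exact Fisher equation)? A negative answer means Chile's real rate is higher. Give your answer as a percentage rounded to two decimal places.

Brazil: (1 + 0.0609)/(1 + 0.1166) − 1 = -4.9884%
Chile: (1 + 0.1128)/(1 + 0.0460) − 1 = 6.3862%
Differential = -4.9884% − 6.3862% = -11.3746% → -11.37%.

-11.37%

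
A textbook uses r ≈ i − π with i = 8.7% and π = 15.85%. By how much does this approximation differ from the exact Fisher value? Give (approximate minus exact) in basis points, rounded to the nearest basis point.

Approximate: r ≈ 8.700% − 15.850% = -7.1500%
Exact: (1 + 0.0870)/(1 + 0.1585) − 1 = -6.1718%
Error = -7.1500% − (-6.1718%) = -0.9782% → -98 basis points.

-98 basis points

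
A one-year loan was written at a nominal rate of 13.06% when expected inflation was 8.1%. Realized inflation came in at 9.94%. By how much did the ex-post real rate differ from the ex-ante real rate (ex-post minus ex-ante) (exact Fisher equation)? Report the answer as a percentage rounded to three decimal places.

Ex-ante: (1 + 0.1306)/(1 + 0.0810) − 1 = 4.5883%
Ex-post: (1 + 0.1306)/(1 + 0.0994) − 1 = 2.8379%
Difference (ex-post − ex-ante) = -1.7504% → -1.750%.

-1.750%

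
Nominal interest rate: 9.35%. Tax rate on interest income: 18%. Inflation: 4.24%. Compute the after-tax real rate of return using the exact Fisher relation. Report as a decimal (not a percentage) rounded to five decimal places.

0.03288

After-tax nominal return = 9.35% × (1 − 0.18) = 7.6670%.
1 + r = 1.07667 / 1.04240 = 1.032876
After-tax real rate = 1.032876 − 1 → 0.03288.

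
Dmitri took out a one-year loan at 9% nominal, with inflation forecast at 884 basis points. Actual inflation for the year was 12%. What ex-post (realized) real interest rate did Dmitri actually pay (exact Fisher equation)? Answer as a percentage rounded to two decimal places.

-2.68%

Ex-post: (1 + 0.0900)/(1 + 0.1200) − 1 = -2.6786%
So the realized real rate is -2.68%.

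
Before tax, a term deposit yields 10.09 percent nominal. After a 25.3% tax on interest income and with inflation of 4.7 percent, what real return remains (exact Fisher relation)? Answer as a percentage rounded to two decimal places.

After-tax nominal return = 10.09% × (1 − 0.253) = 7.53723%.
1 + r = 1.0753723 / 1.04700 = 1.027099
After-tax real rate = 1.027099 − 1 → 2.71%.

2.71%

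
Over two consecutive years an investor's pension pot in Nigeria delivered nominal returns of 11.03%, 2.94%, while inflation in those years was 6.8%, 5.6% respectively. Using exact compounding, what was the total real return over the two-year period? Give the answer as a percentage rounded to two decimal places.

1.34%

Compound the nominal returns: 1.1103 × 1.0294 = 1.142943.
Compound inflation: 1.0680 × 1.0560 = 1.127808.
Deflate: 1.142943 / 1.127808 = 1.013420.
Total real return = 1.013420 − 1 → 1.34%.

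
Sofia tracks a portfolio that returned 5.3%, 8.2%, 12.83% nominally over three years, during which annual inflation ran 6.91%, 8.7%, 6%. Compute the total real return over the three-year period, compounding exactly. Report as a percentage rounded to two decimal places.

Compound the nominal returns: 1.0530 × 1.0820 × 1.1283 = 1.285524.
Compound inflation: 1.0691 × 1.0870 × 1.0600 = 1.231838.
Deflate: 1.285524 / 1.231838 = 1.043582.
Total real return = 1.043582 − 1 → 4.36%.

4.36%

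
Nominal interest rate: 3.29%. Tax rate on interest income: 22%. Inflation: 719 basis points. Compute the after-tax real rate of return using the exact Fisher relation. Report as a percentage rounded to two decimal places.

-4.31%

After-tax nominal return = 3.29% × (1 − 0.22) = 2.5662%.
1 + r = 1.025662 / 1.07190 = 0.956864
After-tax real rate = 0.956864 − 1 → -4.31%.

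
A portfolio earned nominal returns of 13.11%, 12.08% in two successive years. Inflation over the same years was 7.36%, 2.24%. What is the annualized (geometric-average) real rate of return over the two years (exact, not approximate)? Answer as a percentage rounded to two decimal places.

7.47%

Compound the nominal returns: 1.1311 × 1.1208 = 1.26773688.
Compound inflation: 1.0736 × 1.0224 = 1.09764864.
Deflate: 1.26773688 / 1.09764864 = 1.15495691.
Annualized real rate = 1.15495691^(1/2) − 1 = 7.4689% → 7.47%.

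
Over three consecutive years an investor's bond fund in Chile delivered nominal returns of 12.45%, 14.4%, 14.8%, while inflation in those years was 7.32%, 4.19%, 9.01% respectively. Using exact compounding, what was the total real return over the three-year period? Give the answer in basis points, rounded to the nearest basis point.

Compound the nominal returns: 1.1245 × 1.1440 × 1.1480 = 1.476819.
Compound inflation: 1.0732 × 1.0419 × 1.0901 = 1.218914.
Deflate: 1.476819 / 1.218914 = 1.211586.
Total real return = 1.211586 − 1 → 2116 basis points.

2116 basis points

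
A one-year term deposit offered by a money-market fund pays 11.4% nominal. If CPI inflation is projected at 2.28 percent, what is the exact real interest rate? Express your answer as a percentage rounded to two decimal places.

1 + r = 1.11400 / 1.02280 = 1.089167
r = 1.089167 − 1 = 8.9167%, i.e. 8.92%.

8.92%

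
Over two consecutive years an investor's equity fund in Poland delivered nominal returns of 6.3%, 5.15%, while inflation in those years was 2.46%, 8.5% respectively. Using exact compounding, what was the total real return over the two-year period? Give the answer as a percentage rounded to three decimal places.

Nominal growth factor = 1.0630 × 1.0515 = 1.1177445
Price-level growth factor = 1.0246 × 1.0850 = 1.1116910
Real growth factor = 1.1177445 / 1.1116910 = 1.0054453
Total real return = 1.0054453 − 1 → 0.545%.

0.545%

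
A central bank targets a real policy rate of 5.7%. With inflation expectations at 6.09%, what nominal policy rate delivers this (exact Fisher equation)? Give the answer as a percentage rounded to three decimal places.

12.137%

(1 + i) = (1 + r)(1 + π) = 1.05700 × 1.06090 = 1.1213713
i = 1.1213713 − 1, so the required nominal rate is 12.137%.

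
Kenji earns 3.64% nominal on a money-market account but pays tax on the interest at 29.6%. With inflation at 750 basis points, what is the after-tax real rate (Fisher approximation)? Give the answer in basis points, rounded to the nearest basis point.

After-tax nominal return = 3.64% × (1 − 0.296) = 2.56256%.
r ≈ 2.56256% − 7.5% → -494 basis points.

-494 basis points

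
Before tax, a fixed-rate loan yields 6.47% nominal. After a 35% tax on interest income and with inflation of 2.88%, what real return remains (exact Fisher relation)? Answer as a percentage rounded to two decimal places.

1.29%

After-tax nominal return = 6.47% × (1 − 0.35) = 4.2055%.
1 + r = 1.042055 / 1.02880 = 1.012884
After-tax real rate = 1.012884 − 1 → 1.29%.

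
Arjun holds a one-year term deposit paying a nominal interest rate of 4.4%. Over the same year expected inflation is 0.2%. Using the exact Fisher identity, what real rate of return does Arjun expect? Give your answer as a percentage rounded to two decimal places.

By the Fisher identity, 1 + r = (1 + i)/(1 + π).
1 + r = 1.04400 / 1.00200 = 1.041916
r = 1.041916 − 1 = 4.1916%, i.e. 4.19%.

4.19%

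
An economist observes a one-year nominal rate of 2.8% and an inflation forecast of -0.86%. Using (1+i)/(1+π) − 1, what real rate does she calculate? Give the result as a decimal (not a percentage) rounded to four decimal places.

0.0369

By the Fisher relation, 1 + r = (1 + i)/(1 + π).
1 + r = 1.02800 / 0.99140 = 1.036917
r = 1.036917 − 1 = 3.6917%, i.e. 0.0369.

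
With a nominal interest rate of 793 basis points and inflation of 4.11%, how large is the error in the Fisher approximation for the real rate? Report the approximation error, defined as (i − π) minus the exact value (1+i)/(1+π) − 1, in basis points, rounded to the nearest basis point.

Approximate: r ≈ 7.930% − 4.110% = 3.8200%
Exact: (1 + 0.0793)/(1 + 0.0411) − 1 = 3.6692%
Error = 3.8200% − 3.6692% = 0.1508% → 15 basis points.

15 basis points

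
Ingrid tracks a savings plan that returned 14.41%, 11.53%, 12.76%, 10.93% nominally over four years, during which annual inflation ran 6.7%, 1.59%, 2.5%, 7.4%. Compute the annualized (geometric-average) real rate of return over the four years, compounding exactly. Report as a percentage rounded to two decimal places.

Nominal growth factor = 1.1441 × 1.1153 × 1.1276 × 1.1093 = 1.59609879
Price-level growth factor = 1.0670 × 1.0159 × 1.0250 × 1.0740 = 1.19328320
Real growth factor = 1.59609879 / 1.19328320 = 1.33756914
Annualized real rate = 1.33756914^(1/4) − 1 = 7.5422% → 7.54%.

7.54%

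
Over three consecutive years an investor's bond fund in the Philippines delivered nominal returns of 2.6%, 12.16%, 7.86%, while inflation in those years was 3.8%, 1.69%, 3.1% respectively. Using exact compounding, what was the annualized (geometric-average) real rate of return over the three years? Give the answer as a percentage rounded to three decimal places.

4.481%

Nominal growth factor = 1.0260 × 1.1216 × 1.0786 = 1.24121146
Price-level growth factor = 1.0380 × 1.0169 × 1.0310 = 1.08826401
Real growth factor = 1.24121146 / 1.08826401 = 1.14054260
Annualized real rate = 1.14054260^(1/3) − 1 = 4.4810% → 4.481%.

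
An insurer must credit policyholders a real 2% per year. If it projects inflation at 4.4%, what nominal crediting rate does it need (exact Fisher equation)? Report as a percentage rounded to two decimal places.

6.49%

(1 + i) = (1 + r)(1 + π) = 1.02000 × 1.04400 = 1.06488
i = 1.06488 − 1, so the required nominal rate is 6.49%.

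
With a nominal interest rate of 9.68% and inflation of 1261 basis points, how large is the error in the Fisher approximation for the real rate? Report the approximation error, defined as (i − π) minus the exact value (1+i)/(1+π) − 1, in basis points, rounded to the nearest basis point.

Approximate: r ≈ 9.680% − 12.610% = -2.9300%
Exact: (1 + 0.0968)/(1 + 0.1261) − 1 = -2.6019%
Error = -2.9300% − (-2.6019%) = -0.3281% → -33 basis points.

-33 basis points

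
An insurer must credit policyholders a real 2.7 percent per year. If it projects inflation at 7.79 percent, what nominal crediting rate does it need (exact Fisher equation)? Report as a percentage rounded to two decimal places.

(1 + i) = (1 + r)(1 + π) = 1.02700 × 1.07790 = 1.1070033
i = 1.1070033 − 1, so the required nominal rate is 10.70%.

10.70%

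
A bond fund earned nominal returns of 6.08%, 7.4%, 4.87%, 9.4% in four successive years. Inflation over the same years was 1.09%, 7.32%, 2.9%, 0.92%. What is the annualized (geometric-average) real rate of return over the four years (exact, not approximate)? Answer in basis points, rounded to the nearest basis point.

378 basis points

Nominal growth factor = 1.0608 × 1.0740 × 1.0487 × 1.0940 = 1.30709268
Price-level growth factor = 1.0109 × 1.0732 × 1.0290 × 1.0092 = 1.12663043
Real growth factor = 1.30709268 / 1.12663043 = 1.16017875
Annualized real rate = 1.16017875^(1/4) − 1 = 3.7842% → 378 basis points.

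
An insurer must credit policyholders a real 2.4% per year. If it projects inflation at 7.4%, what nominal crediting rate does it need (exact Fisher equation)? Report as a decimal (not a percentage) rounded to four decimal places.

(1 + i) = (1 + r)(1 + π) = 1.02400 × 1.07400 = 1.099776
i = 1.099776 − 1, so the required nominal rate is 0.0998.

0.0998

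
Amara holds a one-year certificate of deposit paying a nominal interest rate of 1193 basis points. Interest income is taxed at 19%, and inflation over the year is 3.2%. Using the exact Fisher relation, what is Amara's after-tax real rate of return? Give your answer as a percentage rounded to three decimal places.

6.263%

After-tax nominal return = 11.93% × (1 − 0.19) = 9.6633%.
1 + r = 1.096633 / 1.03200 = 1.062629
After-tax real rate = 1.062629 − 1 → 6.263%.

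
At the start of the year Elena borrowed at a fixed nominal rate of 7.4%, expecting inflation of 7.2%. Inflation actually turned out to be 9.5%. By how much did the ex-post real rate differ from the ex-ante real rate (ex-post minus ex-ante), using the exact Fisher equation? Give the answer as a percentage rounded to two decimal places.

Ex-ante: (1 + 0.0740)/(1 + 0.0720) − 1 = 0.1866%
Ex-post: (1 + 0.0740)/(1 + 0.0950) − 1 = -1.9178%
Difference (ex-post − ex-ante) = -2.1044% → -2.10%.

-2.10%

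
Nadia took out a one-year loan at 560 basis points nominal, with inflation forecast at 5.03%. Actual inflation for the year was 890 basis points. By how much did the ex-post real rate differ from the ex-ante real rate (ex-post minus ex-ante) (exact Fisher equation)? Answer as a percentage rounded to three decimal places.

Ex-ante: (1 + 0.0560)/(1 + 0.0503) − 1 = 0.5427%
Ex-post: (1 + 0.0560)/(1 + 0.0890) − 1 = -3.0303%
Difference (ex-post − ex-ante) = -3.5730% → -3.573%.

-3.573%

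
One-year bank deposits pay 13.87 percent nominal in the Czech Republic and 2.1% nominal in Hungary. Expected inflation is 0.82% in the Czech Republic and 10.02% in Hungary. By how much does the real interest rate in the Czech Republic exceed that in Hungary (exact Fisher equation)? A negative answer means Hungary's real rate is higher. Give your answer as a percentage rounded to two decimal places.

The Czech Republic: (1 + 0.1387)/(1 + 0.0082) − 1 = 12.9439%
Hungary: (1 + 0.0210)/(1 + 0.1002) − 1 = -7.1987%
Differential = 12.9439% − (-7.1987%) = 20.1426% → 20.14%.

20.14%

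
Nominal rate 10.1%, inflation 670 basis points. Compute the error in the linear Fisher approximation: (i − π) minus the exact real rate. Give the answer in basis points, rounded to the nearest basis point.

21 basis points

Approximate: r ≈ 10.100% − 6.700% = 3.4000%
Exact: (1 + 0.1010)/(1 + 0.0670) − 1 = 3.1865%
Error = 3.4000% − 3.1865% = 0.2135% → 21 basis points.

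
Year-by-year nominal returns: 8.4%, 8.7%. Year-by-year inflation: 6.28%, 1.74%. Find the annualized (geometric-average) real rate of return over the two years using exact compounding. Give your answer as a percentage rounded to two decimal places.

4.39%

Compound the nominal returns: 1.0840 × 1.0870 = 1.17830800.
Compound inflation: 1.0628 × 1.0174 = 1.08129272.
Deflate: 1.17830800 / 1.08129272 = 1.08972157.
Annualized real rate = 1.08972157^(1/2) − 1 = 4.3897% → 4.39%.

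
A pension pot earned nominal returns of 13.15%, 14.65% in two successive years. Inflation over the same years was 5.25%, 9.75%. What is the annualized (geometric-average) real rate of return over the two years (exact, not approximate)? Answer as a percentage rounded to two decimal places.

Compound the nominal returns: 1.1315 × 1.1465 = 1.29726475.
Compound inflation: 1.0525 × 1.0975 = 1.15511875.
Deflate: 1.29726475 / 1.15511875 = 1.12305748.
Annualized real rate = 1.12305748^(1/2) − 1 = 5.9744% → 5.97%.

5.97%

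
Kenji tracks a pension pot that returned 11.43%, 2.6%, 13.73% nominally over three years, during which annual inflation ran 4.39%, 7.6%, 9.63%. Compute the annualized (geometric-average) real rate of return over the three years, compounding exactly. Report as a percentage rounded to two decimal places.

1.83%

Compound the nominal returns: 1.1143 × 1.0260 × 1.1373 = 1.30024302.
Compound inflation: 1.0439 × 1.0760 × 1.0963 = 1.23140407.
Deflate: 1.30024302 / 1.23140407 = 1.05590281.
Annualized real rate = 1.05590281^(1/3) − 1 = 1.8297% → 1.83%.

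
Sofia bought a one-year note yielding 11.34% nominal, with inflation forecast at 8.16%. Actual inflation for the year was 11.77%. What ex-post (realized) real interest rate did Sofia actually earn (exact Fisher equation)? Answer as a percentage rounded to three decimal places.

-0.385%

Ex-post: (1 + 0.1134)/(1 + 0.1177) − 1 = -0.3847%
So the realized real rate is -0.385%.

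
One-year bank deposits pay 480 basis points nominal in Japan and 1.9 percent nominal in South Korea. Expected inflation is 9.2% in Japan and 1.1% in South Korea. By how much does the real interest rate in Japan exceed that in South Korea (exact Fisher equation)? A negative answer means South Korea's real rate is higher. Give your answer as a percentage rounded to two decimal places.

Japan: (1 + 0.0480)/(1 + 0.0920) − 1 = -4.0293%
South Korea: (1 + 0.0190)/(1 + 0.0110) − 1 = 0.7913%
Differential = -4.0293% − 0.7913% = -4.8206% → -4.82%.

-4.82%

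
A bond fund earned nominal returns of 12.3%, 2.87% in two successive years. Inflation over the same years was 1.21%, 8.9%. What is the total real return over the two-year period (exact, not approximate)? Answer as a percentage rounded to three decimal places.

Compound the nominal returns: 1.1230 × 1.0287 = 1.1552301.
Compound inflation: 1.0121 × 1.0890 = 1.1021769.
Deflate: 1.1552301 / 1.1021769 = 1.0481349.
Total real return = 1.0481349 − 1 → 4.813%.

4.813%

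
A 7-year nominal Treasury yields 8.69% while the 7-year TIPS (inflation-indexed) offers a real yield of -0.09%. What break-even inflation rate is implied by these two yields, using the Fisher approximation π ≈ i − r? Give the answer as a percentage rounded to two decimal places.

π ≈ i − r = 8.69% − (-0.09%) → 8.78%.

8.78%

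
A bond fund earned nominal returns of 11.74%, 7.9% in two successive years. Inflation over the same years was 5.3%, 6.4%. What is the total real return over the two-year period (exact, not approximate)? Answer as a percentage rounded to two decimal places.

7.61%

Compound the nominal returns: 1.1174 × 1.0790 = 1.205675.
Compound inflation: 1.0530 × 1.0640 = 1.120392.
Deflate: 1.205675 / 1.120392 = 1.076119.
Total real return = 1.076119 − 1 → 7.61%.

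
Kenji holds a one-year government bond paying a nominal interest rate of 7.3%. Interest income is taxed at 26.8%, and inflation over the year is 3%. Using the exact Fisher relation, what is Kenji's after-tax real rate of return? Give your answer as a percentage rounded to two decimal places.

After-tax nominal return = 7.3% × (1 − 0.268) = 5.3436%.
1 + r = 1.053436 / 1.03000 = 1.022753
After-tax real rate = 1.022753 − 1 → 2.28%.

2.28%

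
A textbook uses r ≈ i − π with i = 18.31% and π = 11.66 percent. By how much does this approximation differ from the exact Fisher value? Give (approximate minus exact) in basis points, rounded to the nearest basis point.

69 basis points

Approximate: r ≈ 18.310% − 11.660% = 6.6500%
Exact: (1 + 0.1831)/(1 + 0.1166) − 1 = 5.9556%
Error = 6.6500% − 5.9556% = 0.6944% → 69 basis points.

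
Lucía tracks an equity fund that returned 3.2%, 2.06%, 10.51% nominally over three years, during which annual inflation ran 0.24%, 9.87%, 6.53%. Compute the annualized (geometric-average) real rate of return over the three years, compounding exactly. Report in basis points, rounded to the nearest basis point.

-26 basis points

Compound the nominal returns: 1.0320 × 1.0206 × 1.1051 = 1.16395674.
Compound inflation: 1.0024 × 1.0987 × 1.0653 = 1.17325418.
Deflate: 1.16395674 / 1.17325418 = 0.99207551.
Annualized real rate = 0.99207551^(1/3) − 1 = -0.2649% → -26 basis points.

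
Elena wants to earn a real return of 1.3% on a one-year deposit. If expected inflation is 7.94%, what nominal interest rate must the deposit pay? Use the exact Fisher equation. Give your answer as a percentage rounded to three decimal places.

9.343%

(1 + i) = (1 + r)(1 + π) = 1.01300 × 1.07940 = 1.0934322
i = 1.0934322 − 1, so the required nominal rate is 9.343%.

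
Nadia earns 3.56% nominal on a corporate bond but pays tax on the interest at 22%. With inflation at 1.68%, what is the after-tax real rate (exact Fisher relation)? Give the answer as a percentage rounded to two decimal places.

1.08%

After-tax nominal return = 3.56% × (1 − 0.22) = 2.7768%.
1 + r = 1.027768 / 1.01680 = 1.010787
After-tax real rate = 1.010787 − 1 → 1.08%.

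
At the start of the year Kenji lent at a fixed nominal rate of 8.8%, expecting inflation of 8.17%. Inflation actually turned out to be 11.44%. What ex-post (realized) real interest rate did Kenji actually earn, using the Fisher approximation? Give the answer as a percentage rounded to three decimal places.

Ex-post: 8.8% − 11.44% = -2.640%
So the realized real rate is -2.640%.

-2.640%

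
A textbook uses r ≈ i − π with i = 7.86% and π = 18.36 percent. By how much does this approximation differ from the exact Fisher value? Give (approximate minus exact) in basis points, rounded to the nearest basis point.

Approximate: r ≈ 7.860% − 18.360% = -10.5000%
Exact: (1 + 0.0786)/(1 + 0.1836) − 1 = -8.8712%
Error = -10.5000% − (-8.8712%) = -1.6288% → -163 basis points.

-163 basis points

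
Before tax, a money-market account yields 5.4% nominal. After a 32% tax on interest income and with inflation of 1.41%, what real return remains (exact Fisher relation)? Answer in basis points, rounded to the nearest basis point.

After-tax nominal return = 5.4% × (1 − 0.32) = 3.6720%.
1 + r = 1.03672 / 1.01410 = 1.022305
After-tax real rate = 1.022305 − 1 → 223 basis points.

223 basis points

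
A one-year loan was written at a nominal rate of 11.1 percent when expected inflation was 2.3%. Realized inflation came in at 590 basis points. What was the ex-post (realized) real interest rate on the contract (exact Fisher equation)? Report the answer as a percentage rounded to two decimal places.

Ex-post: (1 + 0.1110)/(1 + 0.0590) − 1 = 4.9103%
So the realized real rate is 4.91%.

4.91%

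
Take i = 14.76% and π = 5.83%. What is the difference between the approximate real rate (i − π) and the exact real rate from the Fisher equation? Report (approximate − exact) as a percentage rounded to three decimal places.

Approximate: r ≈ 14.760% − 5.830% = 8.9300%
Exact: (1 + 0.1476)/(1 + 0.0583) − 1 = 8.4381%
Error = 8.9300% − 8.4381% = 0.4919% → 0.492%.

0.492%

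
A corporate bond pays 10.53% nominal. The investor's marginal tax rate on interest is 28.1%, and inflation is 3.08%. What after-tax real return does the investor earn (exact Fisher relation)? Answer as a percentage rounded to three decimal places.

After-tax nominal return = 10.53% × (1 − 0.281) = 7.57107%.
1 + r = 1.0757107 / 1.03080 = 1.043569
After-tax real rate = 1.043569 − 1 → 4.357%.

4.357%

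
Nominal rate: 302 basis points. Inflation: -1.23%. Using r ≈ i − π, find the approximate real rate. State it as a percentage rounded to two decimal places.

r ≈ i − π = 3.02% − (-1.23%) = 4.25%.

4.25%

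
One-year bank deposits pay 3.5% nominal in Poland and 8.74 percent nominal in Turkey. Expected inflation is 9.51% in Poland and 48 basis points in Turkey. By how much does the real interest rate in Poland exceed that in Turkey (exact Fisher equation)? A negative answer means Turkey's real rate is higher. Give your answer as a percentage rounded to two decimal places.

Poland: (1 + 0.0350)/(1 + 0.0951) − 1 = -5.4881%
Turkey: (1 + 0.0874)/(1 + 0.0048) − 1 = 8.2205%
Differential = -5.4881% − 8.2205% = -13.7086% → -13.71%.

-13.71%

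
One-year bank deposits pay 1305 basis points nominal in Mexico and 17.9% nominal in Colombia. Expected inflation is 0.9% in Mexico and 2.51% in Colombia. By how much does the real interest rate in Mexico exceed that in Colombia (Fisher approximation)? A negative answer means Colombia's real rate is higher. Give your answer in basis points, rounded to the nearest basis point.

Mexico: 13.05% − 0.9% = 12.150%
Colombia: 17.9% − 2.51% = 15.390%
Differential = -3.240% → -324 basis points.

-324 basis points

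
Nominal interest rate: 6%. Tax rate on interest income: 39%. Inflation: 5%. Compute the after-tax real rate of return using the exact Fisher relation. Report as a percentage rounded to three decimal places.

After-tax nominal return = 6% × (1 − 0.39) = 3.6600%.
1 + r = 1.03660 / 1.05000 = 0.987238
After-tax real rate = 0.987238 − 1 → -1.276%.

-1.276%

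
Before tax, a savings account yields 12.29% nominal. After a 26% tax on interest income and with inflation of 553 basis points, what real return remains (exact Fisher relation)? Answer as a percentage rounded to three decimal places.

3.378%

After-tax nominal return = 12.29% × (1 − 0.26) = 9.0946%.
1 + r = 1.090946 / 1.05530 = 1.033778
After-tax real rate = 1.033778 − 1 → 3.378%.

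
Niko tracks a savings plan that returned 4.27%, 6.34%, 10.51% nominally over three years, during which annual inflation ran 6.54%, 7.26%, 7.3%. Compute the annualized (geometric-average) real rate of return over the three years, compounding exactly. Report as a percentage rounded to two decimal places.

Compound the nominal returns: 1.0427 × 1.0634 × 1.1051 = 1.22534281.
Compound inflation: 1.0654 × 1.0726 × 1.0730 = 1.22616865.
Deflate: 1.22534281 / 1.22616865 = 0.99932649.
Annualized real rate = 0.99932649^(1/3) − 1 = -0.0225% → -0.02%.

-0.02%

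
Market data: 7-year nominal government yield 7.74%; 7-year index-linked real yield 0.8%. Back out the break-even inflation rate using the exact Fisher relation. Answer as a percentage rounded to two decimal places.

6.88%

(1 + π) = (1 + i)/(1 + r) = 1.07740 / 1.00800 = 1.068849
Break-even inflation = 1.068849 − 1 → 6.88%.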